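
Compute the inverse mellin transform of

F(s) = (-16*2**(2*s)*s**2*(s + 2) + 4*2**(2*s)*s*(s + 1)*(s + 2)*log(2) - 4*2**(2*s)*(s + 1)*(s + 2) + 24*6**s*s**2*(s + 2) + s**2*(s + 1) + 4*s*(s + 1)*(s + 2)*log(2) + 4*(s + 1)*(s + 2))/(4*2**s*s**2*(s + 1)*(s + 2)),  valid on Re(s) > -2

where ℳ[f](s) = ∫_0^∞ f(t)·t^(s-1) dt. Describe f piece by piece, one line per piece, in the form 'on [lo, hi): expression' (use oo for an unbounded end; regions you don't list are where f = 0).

slice at 1/2, 2, transform all 3 pieces, and sum them
segment 0 to 1/2 holds t**2; add its integral
piece [1/2, 2): integrate log(t) against the kernel
the [2, 3) slice contributes ∫ 2*t·t^(s-1) dt

on [0, 1/2): t**2
on [1/2, 2): log(t)
on [2, 3): 2*t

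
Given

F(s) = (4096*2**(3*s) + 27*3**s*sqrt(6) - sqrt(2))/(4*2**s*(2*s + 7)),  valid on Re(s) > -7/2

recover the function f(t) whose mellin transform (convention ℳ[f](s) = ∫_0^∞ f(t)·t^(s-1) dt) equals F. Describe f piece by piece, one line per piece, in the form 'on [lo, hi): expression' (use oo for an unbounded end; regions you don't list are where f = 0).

on [0, 1/2): 4*t**(7/2)
on [1/2, 3/2): 6*t**(7/2)
on [3/2, 4): 4*t**(7/2)

summing 3 kernel integrals split by 1/2, 3/2 yields ℳ[f](s)
on [0, 1/2) integrate f = 4*t**(7/2) against the kernel
on [1/2, 3/2) integrate f = 6*t**(7/2) against the kernel
for t in [3/2, 4): the term is ∫ 4*t**(7/2)·t^(s-1)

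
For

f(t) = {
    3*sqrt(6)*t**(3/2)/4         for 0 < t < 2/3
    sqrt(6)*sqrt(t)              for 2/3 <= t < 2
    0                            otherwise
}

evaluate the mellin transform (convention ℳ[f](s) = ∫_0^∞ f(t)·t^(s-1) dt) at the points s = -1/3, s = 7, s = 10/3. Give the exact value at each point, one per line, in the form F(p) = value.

peel off the common scale on t: t**(3/2) on [0, 1); 2*sqrt(t) on [1, 3)
cuts at 2/3: linearity sums the 2 kernel integrals
[0, 2/3) adds the kernel integral of 3*sqrt(6)*t**(3/2)/4
segment 2/3 to 2 holds sqrt(6)*sqrt(t); add its integral

F(-1/3) = 2**(2/3)*3**(1/3)*(-39/7 + 6*3**(1/6))
F(7) = -4864/557685 + 512*sqrt(3)/15
F(10/3) = 16*2**(1/3)*3**(2/3)*(-35 + 1566*3**(5/6))/18009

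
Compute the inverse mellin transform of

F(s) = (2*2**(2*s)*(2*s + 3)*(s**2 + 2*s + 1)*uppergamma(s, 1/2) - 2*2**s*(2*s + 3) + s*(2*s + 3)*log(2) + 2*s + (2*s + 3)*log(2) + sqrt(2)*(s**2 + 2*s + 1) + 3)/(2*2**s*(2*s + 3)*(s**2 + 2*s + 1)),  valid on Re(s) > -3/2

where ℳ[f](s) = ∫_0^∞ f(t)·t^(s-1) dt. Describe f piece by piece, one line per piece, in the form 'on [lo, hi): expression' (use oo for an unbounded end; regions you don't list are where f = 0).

on [0, 1/2): t**(3/2)
on [1/2, 1): t*log(t)
on [1, oo): exp(-t/2)

summing 3 kernel integrals split by 1/2, 1 yields ℳ[f](s)
over [0, 1/2), the kernel integral of t**(3/2) enters the sum
the [1/2, 1) slice contributes ∫ t*log(t)·t^(s-1) dt
[1, ∞) adds the kernel integral of exp(-t/2)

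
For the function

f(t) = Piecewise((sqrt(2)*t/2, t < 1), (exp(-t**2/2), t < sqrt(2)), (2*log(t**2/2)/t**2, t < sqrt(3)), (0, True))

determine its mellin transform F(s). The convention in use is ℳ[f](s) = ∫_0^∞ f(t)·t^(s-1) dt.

undo the power substitution: sqrt(2)*sqrt(t)/2 on [0, 1); exp(-t/2) on [1, 2); 2*log(t/2)/t on [2, 3)
strip the common scale on t: sqrt(t) on [0, 1/2); exp(-t) on [1/2, 1); log(t)/t on [1, 3/2)
summing 3 kernel integrals split by 1, sqrt(2) yields ℳ[f](s)
on [0, 1) integrate f = sqrt(2)*t/2 against the kernel
segment [1, sqrt(2)) carries exp(-t**2/2); integrate it
on [sqrt(2), sqrt(3)): add ∫ 2*log(t**2/2)/t**2·t^(s-1) dt

(3*2**(s/2)*(s + 1)*(s**2 - 4*s + 4)*uppergamma(s/2, 1/2) - 3*2**(s/2)*(s + 1)*(s**2 - 4*s + 4)*uppergamma(s/2, 1) + 12*2**(s/2)*(s + 1) + 3**(s/2)*s*(s + 1)*(-4*log(2) + 4*log(3)) - 8*3**(s/2)*(s + 1) + 3**(s/2)*(s + 1)*(-8*log(3) + 8*log(2)) + 3*sqrt(2)*(s**2 - 4*s + 4))/(6*(s + 1)*(s**2 - 4*s + 4))
  Re(s) > -1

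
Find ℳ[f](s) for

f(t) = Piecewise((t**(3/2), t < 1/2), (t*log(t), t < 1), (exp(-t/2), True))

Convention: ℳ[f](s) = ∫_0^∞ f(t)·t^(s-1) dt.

along the cuts 1/2, 1, ℳ[f](s) splits into 3 integrals
∫ over [0, 1/2) of t**(3/2)·t^(s-1) joins the sum
piece [1/2, 1): integrate t*log(t) against the kernel
segment [1, ∞) carries exp(-t/2); integrate it

(2*2**(2*s)*(2*s + 3)*(s**2 + 2*s + 1)*uppergamma(s, 1/2) - 2*2**s*(2*s + 3) + s*(2*s + 3)*log(2) + 2*s + (2*s + 3)*log(2) + sqrt(2)*(s**2 + 2*s + 1) + 3)/(2*2**s*(2*s + 3)*(s**2 + 2*s + 1))
  Re(s) > -3/2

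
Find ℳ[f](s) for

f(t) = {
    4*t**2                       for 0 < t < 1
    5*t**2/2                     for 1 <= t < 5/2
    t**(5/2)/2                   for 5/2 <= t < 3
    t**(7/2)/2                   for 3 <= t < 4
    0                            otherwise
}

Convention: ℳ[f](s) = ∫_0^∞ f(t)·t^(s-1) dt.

the 4 pieces separated at 1, 5/2, 3 each add one integral
the [0, 1) slice contributes ∫ 4*t**2·t^(s-1) dt
for t in [1, 5/2): the term is ∫ 5*t**2/2·t^(s-1)
on [5/2, 3) integrate f = t**(5/2)/2 against the kernel
segment 3 to 4 holds t**(7/2)/2; add its integral

(2*3**(s + 5/2)*(s + 2)*(2*s + 7) - 2*3**(s + 7/2)*(s + 2)*(2*s + 5) + 2*4**(s + 7/2)*(s + 2)*(2*s + 5) + 5*(5/2)**(s + 2)*(2*s + 5)*(2*s + 7) - 2*(5/2)**(s + 5/2)*(s + 2)*(2*s + 7) + 3*(2*s + 5)*(2*s + 7))/(2*(s + 2)*(2*s + 5)*(2*s + 7))
  Re(s) > -2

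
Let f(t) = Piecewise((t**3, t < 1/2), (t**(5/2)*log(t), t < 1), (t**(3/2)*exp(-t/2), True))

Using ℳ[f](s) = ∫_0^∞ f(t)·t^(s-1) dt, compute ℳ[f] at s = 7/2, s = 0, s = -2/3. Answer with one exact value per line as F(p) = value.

invert the shared t-power to get t**(5/2) on [0, 1/2); t**2*log(t) on [1/2, 1); t*exp(-t/2) on [1, ∞)
the shared t-power comes off first: t**(3/2) on [0, 1/2); t*log(t) on [1/2, 1); exp(-t/2) on [1, ∞)
integrate the 3 segments split at 1/2, 1, then add the results
segment [0, 1/2) carries t**3; integrate it
∫ t**(5/2)*log(t)·t^(s-1) over [1/2, 1)
segment [1, ∞) carries t**(3/2)*exp(-t/2); integrate it

F(7/2) = -7/256 + sqrt(2)/832 + log(2)/384 + 1266*exp(-1/2)
F(0) = -71/600 + sqrt(2)/50 + sqrt(2)*log(2)/20 + sqrt(2)*sqrt(pi)*erfc(sqrt(2)/2) + 2*exp(-1/2)
F(-2/3) = 2**(1/6)*(-1008*2**(5/6) + 504 + 363*sqrt(2) + 924*log(2) + 6776*2**(2/3)*uppergamma(5/6, 1/2))/6776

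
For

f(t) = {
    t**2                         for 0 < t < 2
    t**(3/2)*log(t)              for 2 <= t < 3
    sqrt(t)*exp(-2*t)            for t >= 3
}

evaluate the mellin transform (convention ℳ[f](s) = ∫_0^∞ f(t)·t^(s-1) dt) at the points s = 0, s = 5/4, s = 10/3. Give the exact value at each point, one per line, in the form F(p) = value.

F(0) = -4*sqrt(3)/3 + sqrt(2)*sqrt(pi)*erfc(sqrt(6))/2 + 8*sqrt(2)/9 + 2 + log(3**(2*sqrt(3))/2**(4*sqrt(2)/3))
F(5/4) = -144*3**(3/4)/121 - 16*2**(3/4)*log(2)/11 + 2**(1/4)*uppergamma(7/4, 6)/4 + 64*2**(3/4)/121 + 32*2**(1/4)/13 + 36*3**(3/4)*log(3)/11
F(10/3) = -2916*3**(5/6)/841 + 2**(1/6)*uppergamma(23/6, 6)/16 + 576*2**(5/6)/841 + 6*2**(1/3) + log(3**(486*3**(5/6)/29)/2**(96*2**(5/6)/29))

remove the shared t-power first: t**(3/2) on [0, 2); t*log(t) on [2, 3); exp(-2*t) on [3, ∞)
cuts at 2, 3: linearity sums the 3 kernel integrals
segment [0, 2) carries t**2; integrate it
for t in [2, 3): the term is ∫ t**(3/2)*log(t)·t^(s-1)
over [3, ∞), the kernel integral of sqrt(t)*exp(-2*t) enters the sum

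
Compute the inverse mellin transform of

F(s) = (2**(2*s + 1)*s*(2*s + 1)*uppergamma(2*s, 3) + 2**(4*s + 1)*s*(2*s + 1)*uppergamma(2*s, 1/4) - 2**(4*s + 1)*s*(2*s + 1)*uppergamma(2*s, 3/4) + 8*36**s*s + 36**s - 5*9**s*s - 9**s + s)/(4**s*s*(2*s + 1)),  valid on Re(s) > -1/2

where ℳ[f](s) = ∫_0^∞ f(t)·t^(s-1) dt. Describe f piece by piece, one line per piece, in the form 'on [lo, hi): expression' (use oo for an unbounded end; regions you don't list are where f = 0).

on [0, 1/4): sqrt(t)
on [1/4, 9/4): exp(-sqrt(t)/2)
on [9/4, 9): sqrt(t) + 1
on [9, oo): exp(-sqrt(t))

reversing the power substitution: t on [0, 1/2); exp(-t/2) on [1/2, 3/2); t + 1 on [3/2, 3); …
treat the 4 regions marked off by 1/4, 9/4, 9 separately and sum
on [0, 1/4): add ∫ sqrt(t)·t^(s-1) dt
segment 1/4 to 9/4 holds exp(-sqrt(t)/2); add its integral
the [9/4, 9) slice contributes ∫ (sqrt(t) + 1)·t^(s-1) dt
[9, ∞) adds the kernel integral of exp(-sqrt(t))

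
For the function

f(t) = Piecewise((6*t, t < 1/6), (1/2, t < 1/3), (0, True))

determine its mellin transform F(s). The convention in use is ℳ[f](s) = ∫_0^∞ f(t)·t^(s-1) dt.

(2**s*(s + 1) + s - 1)/(2*6**s*s*(s + 1))
  Re(s) > -1

back out the common scale on t: 3*t on [0, 1/3); 1/2 on [1/3, 2/3)
undo the common scale on t: t on [0, 1); 1/2 on [1, 2)
split f at 1/6: ℳ[f](s) collects 2 kernel integrals
on [0, 1/6) integrate f = 6*t against the kernel
segment 1/6 to 1/3 holds 1/2; add its integral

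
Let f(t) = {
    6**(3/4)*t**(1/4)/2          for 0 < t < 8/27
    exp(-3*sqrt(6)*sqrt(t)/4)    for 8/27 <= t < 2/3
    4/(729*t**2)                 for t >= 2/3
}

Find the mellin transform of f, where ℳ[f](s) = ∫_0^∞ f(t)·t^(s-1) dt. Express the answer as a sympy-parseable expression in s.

undo the common scale on t: sqrt(3)*t**(1/4) on [0, 4/9); exp(-3*sqrt(t)/2) on [4/9, 1); 1/(81*t**2) on [1, ∞)
remove the power substitution first: sqrt(3)*sqrt(t) on [0, 2/3); exp(-3*t/2) on [2/3, 1); 1/(81*t**4) on [1, ∞)
undo the common scale on t: sqrt(t) on [0, 2); exp(-t/2) on [2, 3); t**(-4) on [3, ∞)
treat the 3 regions marked off by 8/27, 2/3 separately and sum
∫ 6**(3/4)*t**(1/4)/2·t^(s-1) over [0, 8/27)
the [8/27, 2/3) slice contributes ∫ exp(-3*sqrt(6)*sqrt(t)/4)·t^(s-1) dt
segment 2/3 to ∞ holds 4/(729*t**2); add its integral

2**s*(324*2**(2*s + 1/2)*(s - 2) + 162*4**s*(s - 2)*(4*s + 1)*uppergamma(2*s, 1) - 162*4**s*(s - 2)*(4*s + 1)*uppergamma(2*s, 3/2) - 9**s*(4*s + 1))/(81*27**s*(s - 2)*(4*s + 1))
  -1/4 < Re(s) < 2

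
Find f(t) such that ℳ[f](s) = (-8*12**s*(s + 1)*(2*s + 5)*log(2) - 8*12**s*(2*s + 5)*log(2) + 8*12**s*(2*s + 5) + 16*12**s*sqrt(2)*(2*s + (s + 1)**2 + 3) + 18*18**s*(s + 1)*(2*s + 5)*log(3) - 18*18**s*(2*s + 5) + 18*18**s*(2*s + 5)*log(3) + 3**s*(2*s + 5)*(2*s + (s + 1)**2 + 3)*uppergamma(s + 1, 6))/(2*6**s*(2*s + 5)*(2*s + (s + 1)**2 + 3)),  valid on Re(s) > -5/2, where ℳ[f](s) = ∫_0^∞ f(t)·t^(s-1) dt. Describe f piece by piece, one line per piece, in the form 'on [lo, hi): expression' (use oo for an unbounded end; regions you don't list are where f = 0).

on [0, 2): t**(5/2)
on [2, 3): t**2*log(t)
on [3, oo): t*exp(-2*t)

back out the shared t-power: t**(3/2) on [0, 2); t*log(t) on [2, 3); exp(-2*t) on [3, ∞)
linearity at 2, 3 turns ℳ[f](s) into 3 summed integrals
over [0, 2), the kernel integral of t**(5/2) enters the sum
the [2, 3) slice contributes ∫ t**2*log(t)·t^(s-1) dt
over [3, ∞), the kernel integral of t*exp(-2*t) enters the sum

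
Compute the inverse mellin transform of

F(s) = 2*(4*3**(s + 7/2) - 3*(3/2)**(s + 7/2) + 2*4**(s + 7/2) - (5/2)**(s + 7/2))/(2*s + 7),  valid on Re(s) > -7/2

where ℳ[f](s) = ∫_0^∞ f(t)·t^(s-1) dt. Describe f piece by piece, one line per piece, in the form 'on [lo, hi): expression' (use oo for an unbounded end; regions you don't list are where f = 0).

on [0, 3/2): 2*t**(7/2)
on [3/2, 5/2): 5*t**(7/2)
on [5/2, 3): 6*t**(7/2)
on [3, 4): 2*t**(7/2)

slice at 3/2, 5/2, 3, transform all 4 pieces, and sum them
∫ 2*t**(7/2)·t^(s-1) over [0, 3/2)
for t in [3/2, 5/2): the term is ∫ 5*t**(7/2)·t^(s-1)
segment 5/2 to 3 holds 6*t**(7/2); add its integral
on [3, 4): add ∫ 2*t**(7/2)·t^(s-1) dt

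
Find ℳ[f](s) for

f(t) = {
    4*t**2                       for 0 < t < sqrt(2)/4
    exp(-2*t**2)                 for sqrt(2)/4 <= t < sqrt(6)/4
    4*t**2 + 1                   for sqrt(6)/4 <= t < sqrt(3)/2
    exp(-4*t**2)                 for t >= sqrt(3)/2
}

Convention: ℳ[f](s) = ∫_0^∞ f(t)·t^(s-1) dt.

(sqrt(2)/4)**s*(2**(s/2)*s*(s + 2)*uppergamma(s/2, 3) + 2**s*s*(s + 2)*uppergamma(s/2, 1/4) - 2**s*s*(s + 2)*uppergamma(s/2, 3/4) - 5*3**(s/2)*s - 4*3**(s/2) + 8*6**(s/2)*s + 4*6**(s/2) + s)/(2*s*(s + 2))
  Re(s) > -2

back out the common scale on t: t**2 on [0, sqrt(2)/2); exp(-t**2/2) on [sqrt(2)/2, sqrt(6)/2); t**2 + 1 on [sqrt(6)/2, sqrt(3)); …
invert the power substitution to get t on [0, 1/2); exp(-t/2) on [1/2, 3/2); t + 1 on [3/2, 3); …
treat the 4 regions marked off by sqrt(2)/4, sqrt(6)/4, sqrt(3)/2 separately and sum
∫ 4*t**2·t^(s-1) over [0, sqrt(2)/4)
segment [sqrt(2)/4, sqrt(6)/4) carries exp(-2*t**2); integrate it
segment [sqrt(6)/4, sqrt(3)/2) carries (4*t**2 + 1); integrate it
segment sqrt(3)/2 to ∞ holds exp(-4*t**2); add its integral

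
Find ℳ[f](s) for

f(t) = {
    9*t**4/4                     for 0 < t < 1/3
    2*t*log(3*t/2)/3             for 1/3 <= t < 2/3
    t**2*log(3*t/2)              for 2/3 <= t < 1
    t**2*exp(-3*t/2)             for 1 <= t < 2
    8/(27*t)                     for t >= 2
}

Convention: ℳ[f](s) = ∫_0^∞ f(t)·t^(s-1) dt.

remove the shared t-power first: 9*t**2/4 on [0, 1/3); 2*log(3*t/2)/(3*t) on [1/3, 2/3); log(3*t/2) on [2/3, 1); …
reversing the common scale on t: t**2 on [0, 1/2); log(t)/t on [1/2, 1); log(t) on [1, 3/2); …
linearity at 1/3, 2/3, 1, 2 turns ℳ[f](s) into 5 summed integrals
[0, 1/3) adds the kernel integral of 9*t**4/4
segment 1/3 to 2/3 holds 2*t*log(3*t/2)/3; add its integral
the [2/3, 1) slice contributes ∫ t**2*log(3*t/2)·t^(s-1) dt
for t in [1, 2): the term is ∫ t**2*exp(-3*t/2)·t^(s-1)
between 2 and ∞ the integrand is 8/(27*t)·t^(s-1)

(48*2**s*(s - 1)*(s + 2)**2*(s + 4)*(2*s - (s + 2)**2 + 3)*uppergamma(s + 2, 3/2) - 48*2**s*(s - 1)*(s + 2)**2*(s + 4)*(2*s - (s + 2)**2 + 3)*uppergamma(s + 2, 3) + 48*2**s*(s - 1)*(s + 2)**2*(s + 4) + 48*2**s*(s - 1)*(s + 4)*(2*s - (s + 2)**2 + 3) + 3**s*(s - 1)*(s + 2)*(s + 4)*(-108*log(2) + 108*log(3))*(2*s - (s + 2)**2 + 3) - 108*3**s*(s - 1)*(s + 4)*(2*s - (s + 2)**2 + 3) - 16*6**s*(s + 2)**2*(s + 4)*(2*s - (s + 2)**2 + 3) - 24*(s - 1)*(s + 2)**3*(s + 4)*log(2) - 24*(s - 1)*(s + 2)**2*(s + 4) + 24*(s - 1)*(s + 2)**2*(s + 4)*log(2) + 3*(s - 1)*(s + 2)**2*(2*s - (s + 2)**2 + 3))/(108*3**s*(s - 1)*(s + 2)**2*(s + 4)*(2*s - (s + 2)**2 + 3))
  -4 < Re(s) < 1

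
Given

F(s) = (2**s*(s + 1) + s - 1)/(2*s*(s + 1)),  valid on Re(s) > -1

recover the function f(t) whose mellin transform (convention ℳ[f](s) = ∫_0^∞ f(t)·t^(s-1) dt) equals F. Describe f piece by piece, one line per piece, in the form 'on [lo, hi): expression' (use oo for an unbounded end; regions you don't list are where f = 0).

along the cuts 1, ℳ[f](s) splits into 2 integrals
between 0 and 1 the integrand is t·t^(s-1)
∫ 1/2·t^(s-1) over [1, 2)

on [0, 1): t
on [1, 2): 1/2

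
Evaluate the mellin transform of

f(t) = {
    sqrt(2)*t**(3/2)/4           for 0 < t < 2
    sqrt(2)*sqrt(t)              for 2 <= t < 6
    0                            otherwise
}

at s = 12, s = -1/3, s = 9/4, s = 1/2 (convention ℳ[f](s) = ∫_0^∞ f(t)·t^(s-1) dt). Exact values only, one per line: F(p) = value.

undo the common scale on t: t**(3/2) on [0, 1); 2*sqrt(t) on [1, 3)
f breaks at 2 into 2 integrals to sum
the [0, 2) slice contributes ∫ sqrt(2)*t**(3/2)/4·t^(s-1) dt
on [2, 6): add ∫ sqrt(2)*sqrt(t)·t^(s-1) dt

F(12) = -237568/675 + 8707129344*sqrt(3)/25
F(-1/3) = 2**(2/3)*(-39/7 + 6*3**(1/6))
F(9/4) = 16*2**(1/4)*(-19 + 270*3**(3/4))/165
F(1/2) = 9*sqrt(2)/2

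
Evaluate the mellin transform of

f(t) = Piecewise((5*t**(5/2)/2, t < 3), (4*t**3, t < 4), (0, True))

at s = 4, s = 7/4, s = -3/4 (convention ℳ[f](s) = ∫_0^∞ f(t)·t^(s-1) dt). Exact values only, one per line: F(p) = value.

F(4) = 3645*sqrt(3)/13 + 56788/7
F(7/4) = -1296*3**(3/4)/19 + 810*3**(1/4)/17 + 8192*sqrt(2)/19
F(-3/4) = -16*3**(1/4) + 30*3**(3/4)/7 + 256*sqrt(2)/9

breakpoints 3: one integral from each of the 2 segments
between 0 and 3 the integrand is 5*t**(5/2)/2·t^(s-1)
∫ 4*t**3·t^(s-1) over [3, 4)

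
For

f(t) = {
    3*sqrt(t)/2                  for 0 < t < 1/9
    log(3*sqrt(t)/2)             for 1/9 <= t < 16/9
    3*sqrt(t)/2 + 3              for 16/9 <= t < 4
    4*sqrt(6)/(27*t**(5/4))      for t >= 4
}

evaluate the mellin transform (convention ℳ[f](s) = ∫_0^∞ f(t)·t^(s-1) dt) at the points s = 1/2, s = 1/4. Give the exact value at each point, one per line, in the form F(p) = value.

F(1/2) = 8*sqrt(3)/81 + 10*log(2)/3 + 11/2
F(1/4) = sqrt(3)*(-330 + sqrt(2) + 108*log(2) + 144*sqrt(6))/27

the power substitution comes off first: 3*t/2 on [0, 1/3); log(3*t/2) on [1/3, 4/3); 3*t/2 + 3 on [4/3, 2); …
invert the common scale on t to get t on [0, 1/2); log(t) on [1/2, 2); t + 3 on [2, 3); …
linearity at 1/9, 16/9, 4 turns ℳ[f](s) into 4 summed integrals
segment [0, 1/9) carries 3*sqrt(t)/2; integrate it
for t in [1/9, 16/9): the term is ∫ log(3*sqrt(t)/2)·t^(s-1)
on [16/9, 4): add ∫ (3*sqrt(t)/2 + 3)·t^(s-1) dt
[4, ∞) adds the kernel integral of 4*sqrt(6)/(27*t**(5/4))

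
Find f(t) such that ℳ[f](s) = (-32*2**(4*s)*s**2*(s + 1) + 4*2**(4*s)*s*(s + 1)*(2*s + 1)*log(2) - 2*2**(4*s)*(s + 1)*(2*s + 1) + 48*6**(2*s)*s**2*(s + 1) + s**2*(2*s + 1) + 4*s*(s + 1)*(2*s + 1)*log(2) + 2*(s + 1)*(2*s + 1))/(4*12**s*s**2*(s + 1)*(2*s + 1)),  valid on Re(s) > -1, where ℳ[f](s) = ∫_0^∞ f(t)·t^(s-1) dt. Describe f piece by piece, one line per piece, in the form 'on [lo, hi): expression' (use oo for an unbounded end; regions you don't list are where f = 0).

undo the common scale on t: t on [0, 1/4); log(sqrt(t)) on [1/4, 4); 2*sqrt(t) on [4, 9)
back out the power substitution: t**2 on [0, 1/2); log(t) on [1/2, 2); 2*t on [2, 3)
cuts at 1/12, 4/3: linearity sums the 3 kernel integrals
for t in [0, 1/12): the term is ∫ 3*t·t^(s-1)
for t in [1/12, 4/3): the term is ∫ log(sqrt(3)*sqrt(t))·t^(s-1)
on [4/3, 3) integrate f = 2*sqrt(3)*sqrt(t) against the kernel

on [0, 1/12): 3*t
on [1/12, 4/3): log(sqrt(3)*sqrt(t))
on [4/3, 3): 2*sqrt(3)*sqrt(t)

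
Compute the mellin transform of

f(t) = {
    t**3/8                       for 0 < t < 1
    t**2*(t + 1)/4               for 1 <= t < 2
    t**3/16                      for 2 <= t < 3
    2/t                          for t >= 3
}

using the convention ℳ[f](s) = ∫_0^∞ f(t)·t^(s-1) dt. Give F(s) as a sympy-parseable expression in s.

(120*2**s*s**2 + 168*2**s*s - 288*2**s + 49*3**s*s**2 - 79*3**s*s - 354*3**s - 18*s**2 - 30*s + 48)/(48*(s**3 + 4*s**2 + s - 6))
  -3 < Re(s) < 1

undo the common scale on t: t**3 on [0, 1/2); t**2*(2*t + 1) on [1/2, 1); t**3/2 on [1, 3/2); …
invert the shared t-power to get t on [0, 1/2); 2*t + 1 on [1/2, 1); t/2 on [1, 3/2); …
integrate the 4 segments split at 1, 2, 3, then add the results
the [0, 1) slice contributes ∫ t**3/8·t^(s-1) dt
piece [1, 2): integrate t**2*(t + 1)/4 against the kernel
the [2, 3) slice contributes ∫ t**3/16·t^(s-1) dt
piece [3, ∞): integrate 2/t against the kernel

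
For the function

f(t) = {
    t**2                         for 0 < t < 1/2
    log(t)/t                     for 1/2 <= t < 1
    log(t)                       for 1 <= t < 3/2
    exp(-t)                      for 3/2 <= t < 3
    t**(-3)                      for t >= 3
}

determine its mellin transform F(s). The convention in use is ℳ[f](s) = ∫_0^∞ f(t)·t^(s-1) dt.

slice at 1/2, 1, 3/2, 3, transform all 5 pieces, and sum them
on [0, 1/2): add ∫ t**2·t^(s-1) dt
piece [1/2, 1): integrate log(t)/t against the kernel
piece [1, 3/2): integrate log(t) against the kernel
on [3/2, 3): add ∫ exp(-t)·t^(s-1) dt
∫ over [3, ∞) of t**(-3)·t^(s-1) joins the sum

(108*2**s*s**2*(s - 3)*(s + 2)*(s**2 - 2*s + 1)*uppergamma(s, 3/2) - 108*2**s*s**2*(s - 3)*(s + 2)*(s**2 - 2*s + 1)*uppergamma(s, 3) - 108*2**s*s**2*(s - 3)*(s + 2) + 108*2**s*(s - 3)*(s + 2)*(s**2 - 2*s + 1) - 108*3**s*s*(s - 3)*(s + 2)*(s**2 - 2*s + 1)*log(2) + 108*3**s*s*(s - 3)*(s + 2)*(s**2 - 2*s + 1)*log(3) - 108*3**s*(s - 3)*(s + 2)*(s**2 - 2*s + 1) - 4*6**s*s**2*(s + 2)*(s**2 - 2*s + 1) + 216*s**3*(s - 3)*(s + 2)*log(2) - 216*s**2*(s - 3)*(s + 2)*log(2) + 216*s**2*(s - 3)*(s + 2) + 27*s**2*(s - 3)*(s**2 - 2*s + 1))/(108*2**s*s**2*(s - 3)*(s + 2)*(s**2 - 2*s + 1))
  -2 < Re(s) < 3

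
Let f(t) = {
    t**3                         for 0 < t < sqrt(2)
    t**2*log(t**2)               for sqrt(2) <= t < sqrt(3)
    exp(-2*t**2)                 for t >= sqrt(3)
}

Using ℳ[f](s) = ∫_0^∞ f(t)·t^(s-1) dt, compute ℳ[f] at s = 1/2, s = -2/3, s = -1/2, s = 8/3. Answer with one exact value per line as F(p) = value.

F(1/2) = -24*3**(1/4)/25 - 4*2**(1/4)*log(2)/5 + 2**(3/4)*uppergamma(1/4, 6)/4 + 16*2**(1/4)/25 + 4*2**(3/4)/7 + 6*3**(1/4)*log(3)/5
F(-2/3) = -9*3**(2/3)/8 - 3*2**(2/3)*log(2)/4 + 2**(1/3)*uppergamma(-1/3, 6)/2 + 6*2**(1/6)/7 + 3*3**(2/3)*log(3)/4 + 9*2**(2/3)/8
F(-1/2) = -8*3**(3/4)/9 - 2*2**(3/4)*log(2)/3 + 2**(1/4)*uppergamma(-1/4, 6)/2 + 4*2**(1/4)/5 + 8*2**(3/4)/9 + 2*3**(3/4)*log(3)/3
F(8/3) = -81*3**(1/3)/98 - 6*2**(1/3)*log(2)/7 + 2**(2/3)*uppergamma(4/3, 6)/8 + 18*2**(1/3)/49 + 12*2**(5/6)/17 + 27*3**(1/3)*log(3)/14

remove the power substitution first: t**(3/2) on [0, 2); t*log(t) on [2, 3); exp(-2*t) on [3, ∞)
split f at sqrt(2), sqrt(3): ℳ[f](s) collects 3 kernel integrals
∫ t**3·t^(s-1) over [0, sqrt(2))
segment sqrt(2) to sqrt(3) holds t**2*log(t**2); add its integral
segment [sqrt(3), ∞) carries exp(-2*t**2); integrate it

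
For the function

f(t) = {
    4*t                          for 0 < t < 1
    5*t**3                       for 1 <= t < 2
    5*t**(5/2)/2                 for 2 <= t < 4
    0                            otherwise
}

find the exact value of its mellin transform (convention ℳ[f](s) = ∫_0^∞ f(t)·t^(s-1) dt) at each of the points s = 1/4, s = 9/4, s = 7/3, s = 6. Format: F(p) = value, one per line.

F(1/4) = -40*2**(3/4)/11 + 108/65 + 160*2**(1/4)/13 + 320*sqrt(2)/11
F(9/4) = -160*2**(3/4)/19 + 76/273 + 640*2**(1/4)/21 + 5120*sqrt(2)/19
F(7/3) = -240*2**(5/6)/29 + 21/80 + 30*2**(1/3) + 7680*2**(2/3)/29
F(6) = 41592337/1071 - 1280*sqrt(2)/17

slice at 1, 2, transform all 3 pieces, and sum them
for t in [0, 1): the term is ∫ 4*t·t^(s-1)
between 1 and 2 the integrand is 5*t**3·t^(s-1)
for t in [2, 4): the term is ∫ 5*t**(5/2)/2·t^(s-1)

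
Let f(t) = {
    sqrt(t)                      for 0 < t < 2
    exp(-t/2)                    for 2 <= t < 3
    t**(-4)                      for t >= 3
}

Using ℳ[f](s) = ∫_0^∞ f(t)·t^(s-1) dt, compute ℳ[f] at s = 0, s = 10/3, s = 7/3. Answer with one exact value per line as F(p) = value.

along the cuts 2, 3, ℳ[f](s) splits into 3 integrals
segment [0, 2) carries sqrt(t); integrate it
the [2, 3) slice contributes ∫ exp(-t/2)·t^(s-1) dt
on [3, ∞) integrate f = t**(-4) against the kernel

F(0) = Ei(-3/2) + 1/324 - Ei(-1) + 2*sqrt(2)
F(10/3) = -8*2**(1/3)*uppergamma(10/3, 3/2) + 3**(1/3)/2 + 48*2**(5/6)/23 + 8*2**(1/3)*uppergamma(10/3, 1)
F(7/3) = -4*2**(1/3)*uppergamma(7/3, 3/2) + 3**(1/3)/15 + 24*2**(5/6)/17 + 4*2**(1/3)*uppergamma(7/3, 1)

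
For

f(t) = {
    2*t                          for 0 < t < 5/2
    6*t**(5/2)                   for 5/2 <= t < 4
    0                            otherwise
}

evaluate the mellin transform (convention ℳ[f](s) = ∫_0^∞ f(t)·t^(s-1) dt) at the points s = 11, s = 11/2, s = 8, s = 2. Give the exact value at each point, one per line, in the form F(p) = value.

integrate the 2 segments split at 5/2, then add the results
over [0, 5/2), the kernel integral of 2*t enters the sum
on [5/2, 4): add ∫ 6*t**(5/2)·t^(s-1) dt

F(11) = 4398778932979/73728 - 1220703125*sqrt(10)/36864
F(11/2) = 15625*sqrt(10)/416 + 49159773/1024
F(8) = 19341024707/16128 - 9765625*sqrt(10)/3584
F(2) = 8317/12 - 625*sqrt(10)/24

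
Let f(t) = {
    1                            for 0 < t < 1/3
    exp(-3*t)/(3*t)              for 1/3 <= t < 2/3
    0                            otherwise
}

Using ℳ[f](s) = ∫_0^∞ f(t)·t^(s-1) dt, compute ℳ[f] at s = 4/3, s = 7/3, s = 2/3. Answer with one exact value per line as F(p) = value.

F(4/3) = 3**(2/3)*(-4*uppergamma(1/3, 2) + 4*uppergamma(1/3, 1) + 3)/36
F(7/3) = 3**(2/3)*(-7*uppergamma(4/3, 2) + 3 + 7*uppergamma(4/3, 1))/189
F(2/3) = 3**(1/3)*(-2*uppergamma(-1/3, 2) + 2*uppergamma(-1/3, 1) + 3)/6

reversing the common scale on t: 1 on [0, 1); exp(-t)/t on [1, 2)
back out the shared t-power: t on [0, 1); exp(-t) on [1, 2)
split f at 1/3: ℳ[f](s) collects 2 kernel integrals
∫ 1·t^(s-1) over [0, 1/3)
∫ over [1/3, 2/3) of exp(-3*t)/(3*t)·t^(s-1) joins the sum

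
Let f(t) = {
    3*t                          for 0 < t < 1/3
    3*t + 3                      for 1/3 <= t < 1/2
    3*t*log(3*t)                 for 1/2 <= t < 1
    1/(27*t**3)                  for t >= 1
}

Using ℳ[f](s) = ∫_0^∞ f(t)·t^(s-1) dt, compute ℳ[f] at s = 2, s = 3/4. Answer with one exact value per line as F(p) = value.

F(2) = 17/216 + log(2)/8 + 7*log(3)/8
F(3/4) = -4*3**(1/4)/3 - 11468/11907 - 3*2**(1/4)*log(3)/7 + 3*2**(1/4)*log(2)/7 + 12*log(3)/7 + 131*2**(1/4)/49

back out the common scale on t: t on [0, 1); t + 3 on [1, 3/2); t*log(t) on [3/2, 3); …
linearity at 1/3, 1/2, 1 turns ℳ[f](s) into 4 summed integrals
on [0, 1/3) integrate f = 3*t against the kernel
over [1/3, 1/2), the kernel integral of (3*t + 3) enters the sum
piece [1/2, 1): integrate 3*t*log(3*t) against the kernel
∫ 1/(27*t**3)·t^(s-1) over [1, ∞)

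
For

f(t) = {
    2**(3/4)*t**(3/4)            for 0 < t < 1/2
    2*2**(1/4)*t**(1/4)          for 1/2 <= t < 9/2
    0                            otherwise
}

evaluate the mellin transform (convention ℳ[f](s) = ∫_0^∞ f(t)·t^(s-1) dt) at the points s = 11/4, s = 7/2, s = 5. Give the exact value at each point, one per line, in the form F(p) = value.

F(11/4) = 5099*2**(1/4)/84
F(7/2) = sqrt(2)*(-19 + 74358*sqrt(3))/1020
F(5) = -25/3864 + 19683*sqrt(3)/28

peel off the common scale on t: 2*sqrt(2)*t**(3/4) on [0, 1/4); 2*sqrt(2)*t**(1/4) on [1/4, 9/4)
strip the power substitution: 2*sqrt(2)*t**(3/2) on [0, 1/2); 2*sqrt(2)*sqrt(t) on [1/2, 3/2)
peel off the common scale on t: t**(3/2) on [0, 1); 2*sqrt(t) on [1, 3)
f breaks at 1/2 into 2 integrals to sum
on [0, 1/2): add ∫ 2**(3/4)*t**(3/4)·t^(s-1) dt
for t in [1/2, 9/2): the term is ∫ 2*2**(1/4)*t**(1/4)·t^(s-1)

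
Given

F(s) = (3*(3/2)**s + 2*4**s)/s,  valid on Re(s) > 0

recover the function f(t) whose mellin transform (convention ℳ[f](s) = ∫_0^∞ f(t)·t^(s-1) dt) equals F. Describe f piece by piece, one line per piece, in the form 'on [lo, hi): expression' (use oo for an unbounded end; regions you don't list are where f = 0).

on [0, 3/2): 5
on [3/2, 4): 2

treat the 2 regions marked off by 3/2 separately and sum
over [0, 3/2), the kernel integral of 5 enters the sum
on [3/2, 4) integrate f = 2 against the kernel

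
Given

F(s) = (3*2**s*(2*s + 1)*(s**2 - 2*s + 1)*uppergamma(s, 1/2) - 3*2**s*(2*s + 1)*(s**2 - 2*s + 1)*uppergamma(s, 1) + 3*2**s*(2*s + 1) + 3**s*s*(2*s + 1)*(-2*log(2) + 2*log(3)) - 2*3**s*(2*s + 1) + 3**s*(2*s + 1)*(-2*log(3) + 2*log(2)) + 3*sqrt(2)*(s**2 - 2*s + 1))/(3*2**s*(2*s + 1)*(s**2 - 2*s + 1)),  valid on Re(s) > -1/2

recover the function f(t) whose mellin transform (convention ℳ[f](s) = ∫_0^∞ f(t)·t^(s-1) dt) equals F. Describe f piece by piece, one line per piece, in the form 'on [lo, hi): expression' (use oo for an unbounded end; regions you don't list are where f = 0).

on [0, 1/2): sqrt(t)
on [1/2, 1): exp(-t)
on [1, 3/2): log(t)/t

treat the 3 regions marked off by 1/2, 1 separately and sum
segment 0 to 1/2 holds sqrt(t); add its integral
piece [1/2, 1): integrate exp(-t) against the kernel
over [1, 3/2), the kernel integral of log(t)/t enters the sum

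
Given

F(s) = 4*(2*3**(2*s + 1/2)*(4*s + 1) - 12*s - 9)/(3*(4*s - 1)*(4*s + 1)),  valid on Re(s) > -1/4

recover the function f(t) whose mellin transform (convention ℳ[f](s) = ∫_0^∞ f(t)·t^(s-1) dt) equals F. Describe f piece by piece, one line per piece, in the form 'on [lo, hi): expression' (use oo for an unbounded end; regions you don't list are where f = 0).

on [0, 1): t**(1/4)
on [1, 9): 2/t**(1/4)

remove the power substitution first: sqrt(t) on [0, 1); 2/sqrt(t) on [1, 3)
back out the shared t-power: t**(3/2) on [0, 1); 2*sqrt(t) on [1, 3)
summing 2 kernel integrals split by 1 yields ℳ[f](s)
the [0, 1) slice contributes ∫ t**(1/4)·t^(s-1) dt
segment [1, 9) carries 2/t**(1/4); integrate it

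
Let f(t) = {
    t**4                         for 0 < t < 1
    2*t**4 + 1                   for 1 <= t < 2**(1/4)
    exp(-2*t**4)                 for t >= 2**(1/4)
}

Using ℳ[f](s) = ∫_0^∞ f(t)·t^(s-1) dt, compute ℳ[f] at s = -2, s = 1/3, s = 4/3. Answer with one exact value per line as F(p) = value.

F(-2) = sqrt(2)*(-2*sqrt(pi)*exp(4)*erfc(2) + 1 + 3*exp(4))*exp(-4)/4
F(1/3) = -42/13 + 2**(11/12)*uppergamma(1/12, 4)/8 + 51*2**(1/12)/13
F(4/3) = -15/16 + 2**(2/3)*uppergamma(1/3, 4)/8 + 3*2**(1/3)/2

back out the power substitution: t**2 on [0, 1); 2*t**2 + 1 on [1, sqrt(2)); exp(-2*t**2) on [sqrt(2), ∞)
reversing the power substitution: t on [0, 1); 2*t + 1 on [1, 2); exp(-2*t) on [2, ∞)
along the cuts 1, 2**(1/4), ℳ[f](s) splits into 3 integrals
between 0 and 1 the integrand is t**4·t^(s-1)
between 1 and 2**(1/4) the integrand is (2*t**4 + 1)·t^(s-1)
∫ over [2**(1/4), ∞) of exp(-2*t**4)·t^(s-1) joins the sum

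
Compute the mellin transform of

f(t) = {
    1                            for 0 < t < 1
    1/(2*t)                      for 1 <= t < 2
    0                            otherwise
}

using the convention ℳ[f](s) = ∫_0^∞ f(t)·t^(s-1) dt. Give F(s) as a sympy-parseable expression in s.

(2**s*s + 2*s - 4)/(4*s*(s - 1))
  Re(s) > 0

back out the shared t-power: t on [0, 1); 1/2 on [1, 2)
linearity at 1 turns ℳ[f](s) into 2 summed integrals
on [0, 1): add ∫ 1·t^(s-1) dt
over [1, 2), the kernel integral of 1/(2*t) enters the sum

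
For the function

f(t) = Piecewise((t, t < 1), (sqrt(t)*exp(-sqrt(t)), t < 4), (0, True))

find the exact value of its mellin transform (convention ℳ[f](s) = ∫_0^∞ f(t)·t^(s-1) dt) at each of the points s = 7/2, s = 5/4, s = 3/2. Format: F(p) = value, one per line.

F(7/2) = -74400*exp(-2) + 2/9 + 27400*exp(-1)
F(5/4) = (-918*sqrt(2) + (-135*sqrt(pi)*erfc(sqrt(2)) + 16 + 135*sqrt(pi)*erfc(1))*exp(2) + 522*E)*exp(-2)/36
F(3/2) = -76*exp(-2) + 2/5 + 32*exp(-1)

invert the shared t-power to get sqrt(t) on [0, 1); exp(-sqrt(t)) on [1, 4)
reversing the power substitution: t on [0, 1); exp(-t) on [1, 2)
f breaks at 1 into 2 integrals to sum
for t in [0, 1): the term is ∫ t·t^(s-1)
for t in [1, 4): the term is ∫ sqrt(t)*exp(-sqrt(t))·t^(s-1)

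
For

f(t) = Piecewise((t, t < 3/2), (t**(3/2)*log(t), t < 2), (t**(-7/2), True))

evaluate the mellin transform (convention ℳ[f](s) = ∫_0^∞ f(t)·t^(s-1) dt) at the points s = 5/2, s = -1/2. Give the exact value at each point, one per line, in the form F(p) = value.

invert the shared t-power to get sqrt(t) on [0, 3/2); t*log(t) on [3/2, 2); t**(-4) on [2, ∞)
along the cuts 3/2, 2, ℳ[f](s) splits into 3 integrals
segment [0, 3/2) carries t; integrate it
segment 3/2 to 2 holds t**(3/2)*log(t); add its integral
segment [2, ∞) carries t**(-7/2); integrate it

F(5/2) = -81*log(3)/64 - 47/256 + 27*sqrt(6)/56 + 337*log(2)/64
F(-1/2) = -31/64 + log(8*sqrt(6)/9) + sqrt(6)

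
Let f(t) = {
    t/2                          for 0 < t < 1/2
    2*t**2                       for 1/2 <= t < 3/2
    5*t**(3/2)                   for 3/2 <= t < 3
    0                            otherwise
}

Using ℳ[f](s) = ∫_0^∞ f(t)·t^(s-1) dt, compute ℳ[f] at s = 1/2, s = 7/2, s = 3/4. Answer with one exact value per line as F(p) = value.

treat the 3 regions marked off by 1/2, 3/2 separately and sum
the [0, 1/2) slice contributes ∫ t/2·t^(s-1) dt
over [1/2, 3/2), the kernel integral of 2*t**2 enters the sum
segment [3/2, 3) carries 5*t**(3/2); integrate it

F(1/2) = -sqrt(2)/60 + 9*sqrt(6)/10 + 135/8
F(7/2) = -7*sqrt(2)/3168 + 243*sqrt(6)/176 + 7533/32
F(3/4) = -5*2**(3/4)*3**(1/4)/2 - 3*2**(1/4)/154 + 9*2**(1/4)*3**(3/4)/11 + 20*3**(1/4)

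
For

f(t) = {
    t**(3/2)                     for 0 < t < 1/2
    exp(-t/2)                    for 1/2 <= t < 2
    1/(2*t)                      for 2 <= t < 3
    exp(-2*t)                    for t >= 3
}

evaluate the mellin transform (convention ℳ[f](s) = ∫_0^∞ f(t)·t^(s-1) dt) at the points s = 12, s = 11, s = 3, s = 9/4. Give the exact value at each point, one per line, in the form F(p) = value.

F(12) = -444436938752*exp(-1) + sqrt(2)/221184 + 175099/22 + 61640757*exp(-6)/16 + 214975636319885*exp(-1/4)/1024
F(11) = -20201678848*exp(-1) + sqrt(2)/102400 + 5474871*exp(-6)/8 + 11605/4 + 4885809916361*exp(-1/4)/512
F(3) = -40*exp(-1) + sqrt(2)/144 + 25*exp(-6)/4 + 5/4 + 41*exp(-1/4)/2
F(9/4) = -4*2**(1/4)*uppergamma(9/4, 1) - 47*2**(1/4)/60 + 2**(3/4)*uppergamma(9/4, 6)/8 + 6*3**(1/4)/5 + 4*2**(1/4)*uppergamma(9/4, 1/4)

along the cuts 1/2, 2, 3, ℳ[f](s) splits into 4 integrals
between 0 and 1/2 the integrand is t**(3/2)·t^(s-1)
on [1/2, 2): add ∫ exp(-t/2)·t^(s-1) dt
∫ over [2, 3) of 1/(2*t)·t^(s-1) joins the sum
piece [3, ∞): integrate exp(-2*t) against the kernel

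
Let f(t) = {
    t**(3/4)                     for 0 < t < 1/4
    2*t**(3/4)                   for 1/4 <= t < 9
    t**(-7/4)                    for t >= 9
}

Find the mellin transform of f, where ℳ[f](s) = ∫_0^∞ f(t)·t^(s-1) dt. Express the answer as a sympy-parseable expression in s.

remove the power substitution first: t**(3/2) on [0, 1/2); 2*t**(3/2) on [1/2, 3); t**(-7/2) on [3, ∞)
back out the shared t-power: t on [0, 1/2); 2*t on [1/2, 3); t**(-4) on [3, ∞)
along the cuts 1/4, 9, ℳ[f](s) splits into 3 integrals
segment 0 to 1/4 holds t**(3/4); add its integral
[1/4, 9) adds the kernel integral of 2*t**(3/4)
segment 9 to ∞ holds t**(-7/4); add its integral

2**(1/2 - 2*s)*(6**(2*s + 1/2)*(-8*s - 6)/81 + 6**(2*s + 5/2)*(108*s - 189)/81 - 4*s + 7)/((4*s - 7)*(4*s + 3))
  -3/4 < Re(s) < 7/4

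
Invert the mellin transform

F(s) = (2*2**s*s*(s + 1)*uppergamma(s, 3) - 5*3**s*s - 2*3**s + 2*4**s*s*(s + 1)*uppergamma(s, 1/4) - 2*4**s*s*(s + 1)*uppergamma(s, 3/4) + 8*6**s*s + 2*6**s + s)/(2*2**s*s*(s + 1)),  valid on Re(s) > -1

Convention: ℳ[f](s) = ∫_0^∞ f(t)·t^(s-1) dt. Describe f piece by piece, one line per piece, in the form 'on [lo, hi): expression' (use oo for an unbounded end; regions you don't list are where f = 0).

integrate the 4 segments split at 1/2, 3/2, 3, then add the results
for t in [0, 1/2): the term is ∫ t·t^(s-1)
for t in [1/2, 3/2): the term is ∫ exp(-t/2)·t^(s-1)
piece [3/2, 3): integrate (t + 1) against the kernel
segment [3, ∞) carries exp(-t); integrate it

on [0, 1/2): t
on [1/2, 3/2): exp(-t/2)
on [3/2, 3): t + 1
on [3, oo): exp(-t)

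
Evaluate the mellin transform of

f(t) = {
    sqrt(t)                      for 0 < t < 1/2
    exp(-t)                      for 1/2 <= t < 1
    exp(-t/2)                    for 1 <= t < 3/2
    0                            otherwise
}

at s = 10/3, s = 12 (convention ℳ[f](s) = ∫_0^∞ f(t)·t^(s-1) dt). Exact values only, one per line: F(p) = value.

summing 3 kernel integrals split by 1/2, 1 yields ℳ[f](s)
∫ sqrt(t)·t^(s-1) over [0, 1/2)
the [1/2, 1) slice contributes ∫ exp(-t)·t^(s-1) dt
over [1, 3/2), the kernel integral of exp(-t/2) enters the sum

F(10/3) = -8*2**(1/3)*uppergamma(10/3, 3/4) - uppergamma(10/3, 1) + 3*2**(1/6)/184 + uppergamma(10/3, 1/2) + 8*2**(1/3)*uppergamma(10/3, 1/2)
F(12) = -354434904271143*exp(-3/4)/1024 - 108505112*exp(-1) + sqrt(2)/102400 + 552203144321471*exp(-1/2)/2048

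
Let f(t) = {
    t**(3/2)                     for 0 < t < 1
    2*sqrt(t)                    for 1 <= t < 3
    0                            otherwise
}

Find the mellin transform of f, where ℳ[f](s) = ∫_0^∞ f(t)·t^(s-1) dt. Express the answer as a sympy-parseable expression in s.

split f at 1: ℳ[f](s) collects 2 kernel integrals
the [0, 1) slice contributes ∫ t**(3/2)·t^(s-1) dt
∫ over [1, 3) of 2*sqrt(t)·t^(s-1) joins the sum

(4*sqrt(3)*3**s*(2*s + 3) - 4*s - 10)/((2*s + 1)*(2*s + 3))
  Re(s) > -3/2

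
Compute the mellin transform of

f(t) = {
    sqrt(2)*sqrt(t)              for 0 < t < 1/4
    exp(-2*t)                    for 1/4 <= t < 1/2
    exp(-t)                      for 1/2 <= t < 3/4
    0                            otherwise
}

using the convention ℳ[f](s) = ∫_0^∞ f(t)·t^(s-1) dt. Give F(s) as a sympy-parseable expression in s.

the common scale on t comes off first: sqrt(t) on [0, 1/2); exp(-t) on [1/2, 1); exp(-t/2) on [1, 3/2)
summing 3 kernel integrals split by 1/4, 1/2 yields ℳ[f](s)
for t in [0, 1/4): the term is ∫ sqrt(2)*sqrt(t)·t^(s-1)
piece [1/4, 1/2): integrate exp(-2*t) against the kernel
between 1/2 and 3/4 the integrand is exp(-t)·t^(s-1)

(2**s*(2*s + 1)*uppergamma(s, 1/2) - 2**s*(2*s + 1)*uppergamma(s, 1) + 4**s*(2*s + 1)*uppergamma(s, 1/2) - 4**s*(2*s + 1)*uppergamma(s, 3/4) + sqrt(2))/(4**s*(2*s + 1))
  Re(s) > -1/2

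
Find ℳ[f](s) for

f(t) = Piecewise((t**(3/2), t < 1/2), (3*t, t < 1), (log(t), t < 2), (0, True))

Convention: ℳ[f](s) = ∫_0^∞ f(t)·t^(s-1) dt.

treat the 3 regions marked off by 1/2, 1 separately and sum
on [0, 1/2) integrate f = t**(3/2) against the kernel
over [1/2, 1), the kernel integral of 3*t enters the sum
on [1, 2) integrate f = log(t) against the kernel

(-2*2**(2*s)*(s + 1)*(2*s + 3) + 6*2**s*s**2*(2*s + 3) + 2*2**s*(s + 1)*(2*s + 3) + 4**s*s*(s + 1)*(2*s + 3)*log(4) + sqrt(2)*s**2*(s + 1) - 3*s**2*(2*s + 3))/(2*2**s*s**2*(s + 1)*(2*s + 3))
  Re(s) > -3/2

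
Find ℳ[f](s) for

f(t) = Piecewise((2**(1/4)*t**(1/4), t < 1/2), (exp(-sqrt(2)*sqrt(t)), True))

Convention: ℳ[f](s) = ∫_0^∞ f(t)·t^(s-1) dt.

back out the common scale on t: t**(1/4) on [0, 1); exp(-sqrt(t)) on [1, ∞)
peel off the power substitution: sqrt(t) on [0, 1); exp(-t) on [1, ∞)
breakpoints 1/2: one integral from each of the 2 segments
on [0, 1/2) integrate f = 2**(1/4)*t**(1/4) against the kernel
piece [1/2, ∞): integrate exp(-sqrt(2)*sqrt(t)) against the kernel

2*((4*s + 1)*uppergamma(2*s, 1) + 2)/(2**s*(4*s + 1))
  Re(s) > -1/4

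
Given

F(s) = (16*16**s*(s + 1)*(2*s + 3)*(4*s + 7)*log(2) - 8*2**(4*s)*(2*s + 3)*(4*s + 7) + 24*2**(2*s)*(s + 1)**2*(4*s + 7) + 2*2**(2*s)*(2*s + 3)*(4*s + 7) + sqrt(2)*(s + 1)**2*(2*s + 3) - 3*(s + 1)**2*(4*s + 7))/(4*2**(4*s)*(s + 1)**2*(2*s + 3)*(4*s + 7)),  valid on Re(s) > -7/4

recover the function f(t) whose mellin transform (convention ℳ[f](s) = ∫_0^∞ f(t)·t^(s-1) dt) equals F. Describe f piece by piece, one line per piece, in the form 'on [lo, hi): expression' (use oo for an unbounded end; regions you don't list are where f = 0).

on [0, 1/16): 8*sqrt(2)*t**(7/4)
on [1/16, 1/4): 24*t**(3/2)
on [1/4, 1): 4*t*log(2*sqrt(t))

undo the power substitution: 8*sqrt(2)*t**(7/2) on [0, 1/4); 24*t**3 on [1/4, 1/2); 4*t**2*log(2*t) on [1/2, 1)
undo the common scale on t: t**(7/2) on [0, 1/2); 3*t**3 on [1/2, 1); t**2*log(t) on [1, 2)
invert the shared t-power to get t**(3/2) on [0, 1/2); 3*t on [1/2, 1); log(t) on [1, 2)
decompose at 1/16, 1/4; ℳ[f](s) sums the 3 pieces' integrals
the [0, 1/16) slice contributes ∫ 8*sqrt(2)*t**(7/4)·t^(s-1) dt
on [1/16, 1/4): add ∫ 24*t**(3/2)·t^(s-1) dt
piece [1/4, 1): integrate 4*t*log(2*sqrt(t)) against the kernel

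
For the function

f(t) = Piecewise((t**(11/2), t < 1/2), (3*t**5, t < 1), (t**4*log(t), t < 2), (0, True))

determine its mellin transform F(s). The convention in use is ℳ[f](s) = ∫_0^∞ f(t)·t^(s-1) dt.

2**(-s - 4)*(6*2**(s + 4)*(s + 4)**2*(2*s + 11) + 2*2**(s + 4)*(s + 5)*(2*s + 11) + 2*2**(2*s + 8)*(s + 4)*(s + 5)*(2*s + 11)*log(2) - 2*2**(2*s + 8)*(s + 5)*(2*s + 11) + sqrt(2)*(s + 4)**2*(s + 5) - 3*(s + 4)**2*(2*s + 11))/(2*(s + 4)**2*(s + 5)*(2*s + 11))
  Re(s) > -11/2

invert the shared t-power to get t**(9/2) on [0, 1/2); 3*t**4 on [1/2, 1); t**3*log(t) on [1, 2)
invert the shared t-power to get t**(5/2) on [0, 1/2); 3*t**2 on [1/2, 1); t*log(t) on [1, 2)
reversing the shared t-power: t**(3/2) on [0, 1/2); 3*t on [1/2, 1); log(t) on [1, 2)
linearity at 1/2, 1 turns ℳ[f](s) into 3 summed integrals
over [0, 1/2), the kernel integral of t**(11/2) enters the sum
on [1/2, 1) integrate f = 3*t**5 against the kernel
between 1 and 2 the integrand is t**4*log(t)·t^(s-1)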